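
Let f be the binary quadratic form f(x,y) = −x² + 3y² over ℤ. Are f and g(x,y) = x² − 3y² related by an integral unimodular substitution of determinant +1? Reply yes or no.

D₁ = 12, D₂ = 12
river cycle of f (length 2): (-1, 2, 2), (2, 2, -1)
river cycle of g (length 2): (1, 2, -2), (-2, 2, 1)
cycles differ ⇒ inequivalent

no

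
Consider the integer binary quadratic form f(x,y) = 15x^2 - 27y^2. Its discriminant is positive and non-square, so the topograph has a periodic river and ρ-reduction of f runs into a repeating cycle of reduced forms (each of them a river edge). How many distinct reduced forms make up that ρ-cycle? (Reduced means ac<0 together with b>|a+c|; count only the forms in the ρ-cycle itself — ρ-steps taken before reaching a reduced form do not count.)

D = 1620, ⌊√D⌋ = 40
descent: ρ → (-27,0,15)
descent: ρ → (15,30,-12)  [lands on river]
river: ρ → (-12,18,27)
river: ρ → (27,36,-3)
river: ρ → (-3,36,27)
river: ρ → (27,18,-12)
river: ρ → (-12,30,15)
ρ-cycle length = 6 (tail of 2 descent steps not counted)

6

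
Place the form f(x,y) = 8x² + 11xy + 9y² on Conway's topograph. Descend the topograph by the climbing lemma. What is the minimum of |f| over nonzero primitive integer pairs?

translate: b→-5 (≡11 mod 16), so (8,11,9)→(8,-5,6)
flip: (8,-5,6)→(6,5,8)
reduced (well bottom): (6,5,8) with a≤c, −a<b≤a
well minimum = a = 6

6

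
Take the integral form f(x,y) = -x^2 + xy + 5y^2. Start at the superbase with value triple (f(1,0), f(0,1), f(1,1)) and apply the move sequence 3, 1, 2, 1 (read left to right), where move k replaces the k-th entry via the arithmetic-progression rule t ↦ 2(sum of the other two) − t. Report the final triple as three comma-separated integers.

start (-1,5,5) = (f(1,0),f(0,1),f(1,1))
replace slot 3: 2·((-1)+5) − 5 = 3 → (-1,5,3)
replace slot 1: 2·(5+3) − (-1) = 17 → (17,5,3)
replace slot 2: 2·(17+3) − 5 = 35 → (17,35,3)
replace slot 1: 2·(35+3) − 17 = 59 → (59,35,3)

59,35,3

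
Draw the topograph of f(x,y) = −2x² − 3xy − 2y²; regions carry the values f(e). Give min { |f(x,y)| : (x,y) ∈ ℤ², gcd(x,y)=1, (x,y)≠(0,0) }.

translate: b→-1 (≡3 mod 4), so (2,3,2)→(2,-1,1)
flip: (2,-1,1)→(1,1,2)
reduced (well bottom): (1,1,2) with a≤c, −a<b≤a
well minimum |f| = |-1| = 1 (negative-definite)

1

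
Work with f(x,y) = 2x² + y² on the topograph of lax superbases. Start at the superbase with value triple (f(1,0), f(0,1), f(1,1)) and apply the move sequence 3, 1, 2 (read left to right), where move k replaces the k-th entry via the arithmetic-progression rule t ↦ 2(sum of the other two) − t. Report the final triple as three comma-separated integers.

start (2,1,3) = (f(1,0),f(0,1),f(1,1))
replace slot 3: 2·(2+1) − 3 = 3 → (2,1,3)
replace slot 1: 2·(1+3) − 2 = 6 → (6,1,3)
replace slot 2: 2·(6+3) − 1 = 17 → (6,17,3)

6,17,3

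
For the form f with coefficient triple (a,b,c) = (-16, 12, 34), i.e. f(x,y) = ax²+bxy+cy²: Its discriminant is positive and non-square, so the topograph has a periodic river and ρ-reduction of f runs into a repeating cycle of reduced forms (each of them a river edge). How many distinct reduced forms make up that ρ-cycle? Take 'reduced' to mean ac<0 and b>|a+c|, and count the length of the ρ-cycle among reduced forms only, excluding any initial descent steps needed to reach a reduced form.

D = 2320, ⌊√D⌋ = 48
descent: ρ → (34,-12,-16)
descent: ρ → (-16,44,6)  [lands on river]
river: ρ → (6,40,-30)
river: ρ → (-30,20,16)
river: ρ → (16,44,-6)
river: ρ → (-6,40,30)
river: ρ → (30,20,-16)
ρ-cycle length = 6 (tail of 2 descent steps not counted)

6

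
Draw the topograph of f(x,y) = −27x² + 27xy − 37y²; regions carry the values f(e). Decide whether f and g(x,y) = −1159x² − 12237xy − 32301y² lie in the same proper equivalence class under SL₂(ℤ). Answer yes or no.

D₁ = -3267, D₂ = -3267
f is negative-definite; reduce −f:
−f: translate: b→27 (≡-27 mod 54), so (27,-27,37)→(27,27,37)
−f: reduced (well bottom): (27,27,37) with a≤c, −a<b≤a
flip sign back: reduced form of f is (-27,-27,-37)
g is negative-definite; reduce −g:
−g: translate: b→647 (≡12237 mod 2318), so (1159,12237,32301)→(1159,647,91)
−g: flip: (1159,647,91)→(91,-647,1159)
−g: translate: b→81 (≡-647 mod 182), so (91,-647,1159)→(91,81,27)
−g: flip: (91,81,27)→(27,-81,91)
−g: translate: b→27 (≡-81 mod 54), so (27,-81,91)→(27,27,37)
−g: reduced (well bottom): (27,27,37) with a≤c, −a<b≤a
flip sign back: reduced form of g is (-27,-27,-37)
reduced forms (-27, -27, -37) vs (-27, -27, -37) ⇒ equivalent

yes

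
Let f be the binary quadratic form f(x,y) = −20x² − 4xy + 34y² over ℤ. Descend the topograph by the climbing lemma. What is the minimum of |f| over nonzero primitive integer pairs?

descent: ρ → (34,4,-20)
descent: ρ → (-20,36,18)  [lands on river]
river: ρ → (18,36,-20)
river: ρ → (-20,44,10)
river: ρ → (10,36,-36)
river: ρ → (-36,36,10)
river: ρ → (10,44,-20)
closes: descent 2, river 6
min |a| on river = 10

10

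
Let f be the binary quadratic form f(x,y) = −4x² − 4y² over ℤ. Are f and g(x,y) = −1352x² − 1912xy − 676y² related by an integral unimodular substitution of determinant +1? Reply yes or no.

D₁ = -64, D₂ = -64
f is negative-definite; reduce −f:
−f: reduced (well bottom): (4,0,4) with a≤c, −a<b≤a
flip sign back: reduced form of f is (-4,0,-4)
g is negative-definite; reduce −g:
−g: translate: b→-792 (≡1912 mod 2704), so (1352,1912,676)→(1352,-792,116)
−g: flip: (1352,-792,116)→(116,792,1352)
−g: translate: b→96 (≡792 mod 232), so (116,792,1352)→(116,96,20)
−g: flip: (116,96,20)→(20,-96,116)
−g: translate: b→-16 (≡-96 mod 40), so (20,-96,116)→(20,-16,4)
−g: flip: (20,-16,4)→(4,16,20)
−g: translate: b→0 (≡16 mod 8), so (4,16,20)→(4,0,4)
−g: reduced (well bottom): (4,0,4) with a≤c, −a<b≤a
flip sign back: reduced form of g is (-4,0,-4)
reduced forms (-4, 0, -4) vs (-4, 0, -4) ⇒ equivalent

yes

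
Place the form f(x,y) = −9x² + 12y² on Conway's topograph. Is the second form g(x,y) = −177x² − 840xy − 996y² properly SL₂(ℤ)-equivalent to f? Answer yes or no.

D₁ = 432, D₂ = 432
river cycle of f (length 2): (-9, 18, 3), (3, 18, -9)
river cycle of g (length 2): (3, 18, -9), (-9, 18, 3)
cycles coincide ⇒ equivalent

yes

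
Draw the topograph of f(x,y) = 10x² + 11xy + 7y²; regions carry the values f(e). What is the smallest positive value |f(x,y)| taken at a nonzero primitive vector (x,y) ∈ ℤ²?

translate: b→-9 (≡11 mod 20), so (10,11,7)→(10,-9,6)
flip: (10,-9,6)→(6,9,10)
translate: b→-3 (≡9 mod 12), so (6,9,10)→(6,-3,7)
reduced (well bottom): (6,-3,7) with a≤c, −a<b≤a
well minimum = a = 6

6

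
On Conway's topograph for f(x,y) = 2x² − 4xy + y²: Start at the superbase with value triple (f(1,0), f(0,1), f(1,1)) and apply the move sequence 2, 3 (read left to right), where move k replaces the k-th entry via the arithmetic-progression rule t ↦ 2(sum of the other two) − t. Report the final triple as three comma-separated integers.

start (2,1,-1) = (f(1,0),f(0,1),f(1,1))
replace slot 2: 2·(2+(-1)) − 1 = 1 → (2,1,-1)
replace slot 3: 2·(2+1) − (-1) = 7 → (2,1,7)

2,1,7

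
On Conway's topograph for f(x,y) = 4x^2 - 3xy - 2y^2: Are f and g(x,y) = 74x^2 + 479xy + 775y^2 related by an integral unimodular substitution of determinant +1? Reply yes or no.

D₁ = 41, D₂ = 41
river cycle of f (length 10): (-2, 3, 4), (4, 5, -1), (-1, 5, 4), (4, 3, -2), (-2, 5, 2), (2, 3, -4), (-4, 5, 1), (1, 5, -4), (-4, 3, 2), (2, 5, -2)
river cycle of g (length 10): (4, 5, -1), (-1, 5, 4), (4, 3, -2), (-2, 5, 2), (2, 3, -4), (-4, 5, 1), (1, 5, -4), (-4, 3, 2), (2, 5, -2), (-2, 3, 4)
cycles coincide ⇒ equivalent

yes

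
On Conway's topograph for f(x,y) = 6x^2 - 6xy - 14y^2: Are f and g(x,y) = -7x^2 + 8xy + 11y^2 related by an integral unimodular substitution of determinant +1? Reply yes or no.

D₁ = 372, D₂ = 372
river cycle of f (length 2): (6, 18, -2), (-2, 18, 6)
river cycle of g (length 10): (11, 14, -4), (-4, 18, 3), (3, 18, -4), (-4, 14, 11), (11, 8, -7), (-7, 6, 12), (12, 18, -1), (-1, 18, 12), (12, 6, -7), (-7, 8, 11)
cycles differ ⇒ inequivalent

no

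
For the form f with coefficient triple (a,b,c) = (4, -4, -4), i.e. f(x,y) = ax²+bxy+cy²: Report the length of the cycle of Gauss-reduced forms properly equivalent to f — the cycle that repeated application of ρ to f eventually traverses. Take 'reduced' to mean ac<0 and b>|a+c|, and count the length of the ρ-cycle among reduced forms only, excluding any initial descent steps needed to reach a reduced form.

D = 80, ⌊√D⌋ = 8
descent: ρ → (-4,4,4)  [lands on river]
river: ρ → (4,4,-4)
ρ-cycle length = 2 (tail of 1 descent step not counted)

2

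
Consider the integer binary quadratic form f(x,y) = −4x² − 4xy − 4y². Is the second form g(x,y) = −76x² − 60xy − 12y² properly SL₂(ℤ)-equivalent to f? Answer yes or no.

D₁ = -48, D₂ = -48
f is negative-definite; reduce −f:
−f: reduced (well bottom): (4,4,4) with a≤c, −a<b≤a
flip sign back: reduced form of f is (-4,-4,-4)
g is negative-definite; reduce −g:
−g: flip: (76,60,12)→(12,-60,76)
−g: translate: b→12 (≡-60 mod 24), so (12,-60,76)→(12,12,4)
−g: flip: (12,12,4)→(4,-12,12)
−g: translate: b→4 (≡-12 mod 8), so (4,-12,12)→(4,4,4)
−g: reduced (well bottom): (4,4,4) with a≤c, −a<b≤a
flip sign back: reduced form of g is (-4,-4,-4)
reduced forms (-4, -4, -4) vs (-4, -4, -4) ⇒ equivalent

yes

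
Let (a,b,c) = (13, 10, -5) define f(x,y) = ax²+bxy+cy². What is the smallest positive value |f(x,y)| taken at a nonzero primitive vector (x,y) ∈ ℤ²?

river: ρ → (-5,10,13)
river: ρ → (13,16,-2)
river: ρ → (-2,16,13)
river: ρ → (13,10,-5)
closes: descent 0, river 4
min |a| on river = 2

2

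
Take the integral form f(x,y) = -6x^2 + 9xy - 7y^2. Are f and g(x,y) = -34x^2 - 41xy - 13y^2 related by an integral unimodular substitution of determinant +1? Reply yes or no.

D₁ = -87, D₂ = -87
f is negative-definite; reduce −f:
−f: translate: b→3 (≡-9 mod 12), so (6,-9,7)→(6,3,4)
−f: flip: (6,3,4)→(4,-3,6)
−f: reduced (well bottom): (4,-3,6) with a≤c, −a<b≤a
flip sign back: reduced form of f is (-4,3,-6)
g is negative-definite; reduce −g:
−g: translate: b→-27 (≡41 mod 68), so (34,41,13)→(34,-27,6)
−g: flip: (34,-27,6)→(6,27,34)
−g: translate: b→3 (≡27 mod 12), so (6,27,34)→(6,3,4)
−g: flip: (6,3,4)→(4,-3,6)
−g: reduced (well bottom): (4,-3,6) with a≤c, −a<b≤a
flip sign back: reduced form of g is (-4,3,-6)
reduced forms (-4, 3, -6) vs (-4, 3, -6) ⇒ equivalent

yes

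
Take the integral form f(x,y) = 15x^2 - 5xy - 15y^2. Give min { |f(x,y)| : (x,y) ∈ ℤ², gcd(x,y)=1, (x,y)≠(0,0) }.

descent: ρ → (-15,5,15)  [lands on river]
river: ρ → (15,25,-5)
river: ρ → (-5,25,15)
river: ρ → (15,5,-15)
river: ρ → (-15,25,5)
river: ρ → (5,25,-15)
closes: descent 1, river 6
min |a| on river = 5

5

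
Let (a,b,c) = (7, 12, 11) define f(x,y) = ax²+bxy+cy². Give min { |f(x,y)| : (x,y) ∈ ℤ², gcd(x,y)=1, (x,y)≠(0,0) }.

translate: b→-2 (≡12 mod 14), so (7,12,11)→(7,-2,6)
flip: (7,-2,6)→(6,2,7)
reduced (well bottom): (6,2,7) with a≤c, −a<b≤a
well minimum = a = 6

6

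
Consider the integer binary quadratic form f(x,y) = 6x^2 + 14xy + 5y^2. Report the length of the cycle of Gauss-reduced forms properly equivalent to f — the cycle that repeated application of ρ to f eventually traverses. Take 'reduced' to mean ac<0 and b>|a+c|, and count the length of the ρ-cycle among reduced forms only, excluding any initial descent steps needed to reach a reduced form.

D = 76, ⌊√D⌋ = 8
descent: ρ → (5,6,-2)  [lands on river]
river: ρ → (-2,6,5)
river: ρ → (5,4,-3)
river: ρ → (-3,8,1)
river: ρ → (1,8,-3)
river: ρ → (-3,4,5)
ρ-cycle length = 6 (tail of 1 descent step not counted)

6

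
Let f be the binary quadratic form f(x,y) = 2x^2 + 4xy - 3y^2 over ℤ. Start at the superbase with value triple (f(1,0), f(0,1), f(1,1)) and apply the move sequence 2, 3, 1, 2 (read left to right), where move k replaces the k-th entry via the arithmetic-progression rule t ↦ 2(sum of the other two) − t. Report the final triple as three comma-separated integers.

start (2,-3,3) = (f(1,0),f(0,1),f(1,1))
replace slot 2: 2·(2+3) − (-3) = 13 → (2,13,3)
replace slot 3: 2·(2+13) − 3 = 27 → (2,13,27)
replace slot 1: 2·(13+27) − 2 = 78 → (78,13,27)
replace slot 2: 2·(78+27) − 13 = 197 → (78,197,27)

78,197,27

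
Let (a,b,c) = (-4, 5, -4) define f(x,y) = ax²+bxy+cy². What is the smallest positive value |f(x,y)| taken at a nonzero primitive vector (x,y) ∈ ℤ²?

translate: b→3 (≡-5 mod 8), so (4,-5,4)→(4,3,3)
flip: (4,3,3)→(3,-3,4)
translate: b→3 (≡-3 mod 6), so (3,-3,4)→(3,3,4)
reduced (well bottom): (3,3,4) with a≤c, −a<b≤a
well minimum |f| = |-3| = 3 (negative-definite)

3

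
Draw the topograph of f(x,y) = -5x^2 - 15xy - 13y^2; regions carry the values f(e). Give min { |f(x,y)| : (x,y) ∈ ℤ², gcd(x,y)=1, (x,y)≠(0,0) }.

translate: b→5 (≡15 mod 10), so (5,15,13)→(5,5,3)
flip: (5,5,3)→(3,-5,5)
translate: b→1 (≡-5 mod 6), so (3,-5,5)→(3,1,3)
reduced (well bottom): (3,1,3) with a≤c, −a<b≤a
well minimum |f| = |-3| = 3 (negative-definite)

3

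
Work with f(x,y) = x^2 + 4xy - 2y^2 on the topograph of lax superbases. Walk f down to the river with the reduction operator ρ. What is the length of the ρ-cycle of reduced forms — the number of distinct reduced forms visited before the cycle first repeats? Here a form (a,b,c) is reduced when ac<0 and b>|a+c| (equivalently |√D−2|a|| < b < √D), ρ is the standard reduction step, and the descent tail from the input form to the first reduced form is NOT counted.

D = 24, ⌊√D⌋ = 4
river: ρ → (-2,4,1)
river: ρ → (1,4,-2)
ρ-cycle length = 2 (tail of 0 descent steps not counted)

2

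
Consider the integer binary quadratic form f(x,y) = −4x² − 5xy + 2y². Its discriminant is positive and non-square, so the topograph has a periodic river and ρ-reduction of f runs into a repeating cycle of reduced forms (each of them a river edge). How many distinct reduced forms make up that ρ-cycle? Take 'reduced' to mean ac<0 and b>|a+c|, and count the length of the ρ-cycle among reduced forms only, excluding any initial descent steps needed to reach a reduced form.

D = 57, ⌊√D⌋ = 7
descent: ρ → (2,5,-4)  [lands on river]
river: ρ → (-4,3,3)
river: ρ → (3,3,-4)
river: ρ → (-4,5,2)
river: ρ → (2,7,-1)
river: ρ → (-1,7,2)
ρ-cycle length = 6 (tail of 1 descent step not counted)

6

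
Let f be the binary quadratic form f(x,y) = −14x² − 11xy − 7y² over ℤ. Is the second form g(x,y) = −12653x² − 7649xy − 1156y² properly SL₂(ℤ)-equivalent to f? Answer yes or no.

D₁ = -271, D₂ = -271
f is negative-definite; reduce −f:
−f: flip: (14,11,7)→(7,-11,14)
−f: translate: b→3 (≡-11 mod 14), so (7,-11,14)→(7,3,10)
−f: reduced (well bottom): (7,3,10) with a≤c, −a<b≤a
flip sign back: reduced form of f is (-7,-3,-10)
g is negative-definite; reduce −g:
−g: flip: (12653,7649,1156)→(1156,-7649,12653)
−g: translate: b→-713 (≡-7649 mod 2312), so (1156,-7649,12653)→(1156,-713,110)
−g: flip: (1156,-713,110)→(110,713,1156)
−g: translate: b→53 (≡713 mod 220), so (110,713,1156)→(110,53,7)
−g: flip: (110,53,7)→(7,-53,110)
−g: translate: b→3 (≡-53 mod 14), so (7,-53,110)→(7,3,10)
−g: reduced (well bottom): (7,3,10) with a≤c, −a<b≤a
flip sign back: reduced form of g is (-7,-3,-10)
reduced forms (-7, -3, -10) vs (-7, -3, -10) ⇒ equivalent

yes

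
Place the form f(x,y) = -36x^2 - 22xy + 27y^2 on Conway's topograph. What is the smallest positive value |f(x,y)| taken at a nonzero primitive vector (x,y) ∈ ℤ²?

descent: ρ → (27,22,-36)  [lands on river]
river: ρ → (-36,50,13)
river: ρ → (13,54,-28)
river: ρ → (-28,58,9)
river: ρ → (9,50,-52)
river: ρ → (-52,54,7)
river: ρ → (7,58,-36)
river: ρ → (-36,14,29)
river: ρ → (29,44,-21)
river: ρ → (-21,40,33)
river: ρ → (33,26,-28)
river: ρ → (-28,30,31)
river: ρ → (31,32,-27)
river: ρ → (-27,22,36)
river: ρ → (36,50,-13)
river: ρ → (-13,54,28)
river: ρ → (28,58,-9)
river: ρ → (-9,50,52)
river: ρ → (52,54,-7)
river: ρ → (-7,58,36)
river: ρ → (36,14,-29)
river: ρ → (-29,44,21)
river: ρ → (21,40,-33)
river: ρ → (-33,26,28)
river: ρ → (28,30,-31)
river: ρ → (-31,32,27)
closes: descent 1, river 26
min |a| on river = 7

7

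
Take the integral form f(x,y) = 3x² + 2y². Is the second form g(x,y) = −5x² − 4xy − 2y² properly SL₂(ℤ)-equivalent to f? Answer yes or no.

D₁ = -24, D₂ = -24
f: flip: (3,0,2)→(2,0,3)
f: reduced (well bottom): (2,0,3) with a≤c, −a<b≤a
g is negative-definite; reduce −g:
−g: flip: (5,4,2)→(2,-4,5)
−g: translate: b→0 (≡-4 mod 4), so (2,-4,5)→(2,0,3)
−g: reduced (well bottom): (2,0,3) with a≤c, −a<b≤a
flip sign back: reduced form of g is (-2,0,-3)
reduced forms (2, 0, 3) vs (-2, 0, -3) ⇒ inequivalent

no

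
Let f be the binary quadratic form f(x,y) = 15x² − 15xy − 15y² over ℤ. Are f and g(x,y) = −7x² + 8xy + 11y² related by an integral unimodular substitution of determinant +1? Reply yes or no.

D₁ = 1125, D₂ = 372
discriminants differ ⇒ not SL₂(ℤ)-equivalent

no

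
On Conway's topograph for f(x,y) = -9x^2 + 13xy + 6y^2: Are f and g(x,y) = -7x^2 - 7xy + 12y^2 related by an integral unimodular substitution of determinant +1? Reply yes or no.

D₁ = 385, D₂ = 385
river cycle of f (length 12): (6, 11, -11), (-11, 11, 6), (6, 13, -9), (-9, 5, 10), (10, 15, -4), (-4, 17, 6), (6, 19, -1), (-1, 19, 6), (6, 17, -4), (-4, 15, 10), … (2 more)
river cycle of g (length 10): (12, 7, -7), (-7, 7, 12), (12, 17, -2), (-2, 19, 3), (3, 17, -8), (-8, 15, 5), (5, 15, -8), (-8, 17, 3), (3, 19, -2), (-2, 17, 12)
cycles differ ⇒ inequivalent

no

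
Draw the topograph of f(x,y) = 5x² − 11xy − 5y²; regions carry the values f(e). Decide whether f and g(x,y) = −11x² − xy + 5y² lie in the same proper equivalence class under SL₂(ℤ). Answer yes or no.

D₁ = 221, D₂ = 221
river cycle of f (length 4): (-5, 11, 5), (5, 9, -7), (-7, 5, 7), (7, 9, -5)
river cycle of g (length 4): (5, 11, -5), (-5, 9, 7), (7, 5, -7), (-7, 9, 5)
cycles differ ⇒ inequivalent

no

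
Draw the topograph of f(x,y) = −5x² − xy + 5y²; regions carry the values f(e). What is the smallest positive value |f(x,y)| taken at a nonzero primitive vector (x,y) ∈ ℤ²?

descent: ρ → (5,1,-5)  [lands on river]
river: ρ → (-5,9,1)
river: ρ → (1,9,-5)
river: ρ → (-5,1,5)
river: ρ → (5,9,-1)
river: ρ → (-1,9,5)
closes: descent 1, river 6
min |a| on river = 1

1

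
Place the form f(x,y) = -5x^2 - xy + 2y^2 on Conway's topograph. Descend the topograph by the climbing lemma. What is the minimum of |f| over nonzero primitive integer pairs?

descent: ρ → (2,5,-2)  [lands on river]
river: ρ → (-2,3,4)
river: ρ → (4,5,-1)
river: ρ → (-1,5,4)
river: ρ → (4,3,-2)
river: ρ → (-2,5,2)
river: ρ → (2,3,-4)
river: ρ → (-4,5,1)
river: ρ → (1,5,-4)
river: ρ → (-4,3,2)
closes: descent 1, river 10
min |a| on river = 1

1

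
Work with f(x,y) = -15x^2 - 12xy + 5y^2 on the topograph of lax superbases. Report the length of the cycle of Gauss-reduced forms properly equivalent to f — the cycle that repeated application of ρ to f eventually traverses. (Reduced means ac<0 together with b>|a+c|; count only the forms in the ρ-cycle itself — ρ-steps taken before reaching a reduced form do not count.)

D = 444, ⌊√D⌋ = 21
descent: ρ → (5,12,-15)  [lands on river]
river: ρ → (-15,18,2)
river: ρ → (2,18,-15)
river: ρ → (-15,12,5)
river: ρ → (5,18,-6)
river: ρ → (-6,18,5)
ρ-cycle length = 6 (tail of 1 descent step not counted)

6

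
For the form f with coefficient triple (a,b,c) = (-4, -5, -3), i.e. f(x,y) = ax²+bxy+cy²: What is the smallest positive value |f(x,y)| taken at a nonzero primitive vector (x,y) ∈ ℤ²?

translate: b→-3 (≡5 mod 8), so (4,5,3)→(4,-3,2)
flip: (4,-3,2)→(2,3,4)
translate: b→-1 (≡3 mod 4), so (2,3,4)→(2,-1,3)
reduced (well bottom): (2,-1,3) with a≤c, −a<b≤a
well minimum |f| = |-2| = 2 (negative-definite)

2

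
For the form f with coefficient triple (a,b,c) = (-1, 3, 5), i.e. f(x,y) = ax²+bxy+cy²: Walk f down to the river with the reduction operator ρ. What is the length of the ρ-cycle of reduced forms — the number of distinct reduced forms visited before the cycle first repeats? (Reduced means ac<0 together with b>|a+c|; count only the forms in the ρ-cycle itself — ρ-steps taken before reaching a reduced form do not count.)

D = 29, ⌊√D⌋ = 5
descent: ρ → (5,-3,-1)
descent: ρ → (-1,5,1)  [lands on river]
river: ρ → (1,5,-1)
ρ-cycle length = 2 (tail of 2 descent steps not counted)

2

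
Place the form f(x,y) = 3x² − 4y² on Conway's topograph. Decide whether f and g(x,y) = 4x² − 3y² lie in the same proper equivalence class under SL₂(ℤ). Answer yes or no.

D₁ = 48, D₂ = 48
river cycle of f (length 2): (3, 6, -1), (-1, 6, 3)
river cycle of g (length 2): (-3, 6, 1), (1, 6, -3)
cycles differ ⇒ inequivalent

no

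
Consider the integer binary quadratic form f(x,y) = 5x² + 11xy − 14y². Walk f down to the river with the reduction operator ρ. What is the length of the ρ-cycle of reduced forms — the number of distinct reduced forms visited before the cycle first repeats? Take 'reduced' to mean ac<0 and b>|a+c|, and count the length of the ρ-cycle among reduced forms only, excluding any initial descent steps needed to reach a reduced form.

D = 401, ⌊√D⌋ = 20
river: ρ → (-14,17,2)
river: ρ → (2,19,-5)
river: ρ → (-5,11,14)
river: ρ → (14,17,-2)
river: ρ → (-2,19,5)
river: ρ → (5,11,-14)
ρ-cycle length = 6 (tail of 0 descent steps not counted)

6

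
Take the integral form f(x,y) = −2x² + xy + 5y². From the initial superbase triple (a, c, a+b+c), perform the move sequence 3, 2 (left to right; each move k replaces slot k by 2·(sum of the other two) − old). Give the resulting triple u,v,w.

start (-2,5,4) = (f(1,0),f(0,1),f(1,1))
replace slot 3: 2·((-2)+5) − 4 = 2 → (-2,5,2)
replace slot 2: 2·((-2)+2) − 5 = -5 → (-2,-5,2)

-2,-5,2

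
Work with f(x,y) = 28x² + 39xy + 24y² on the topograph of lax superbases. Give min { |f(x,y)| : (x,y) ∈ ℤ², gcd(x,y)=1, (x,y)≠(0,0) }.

translate: b→-17 (≡39 mod 56), so (28,39,24)→(28,-17,13)
flip: (28,-17,13)→(13,17,28)
translate: b→-9 (≡17 mod 26), so (13,17,28)→(13,-9,24)
reduced (well bottom): (13,-9,24) with a≤c, −a<b≤a
well minimum = a = 13

13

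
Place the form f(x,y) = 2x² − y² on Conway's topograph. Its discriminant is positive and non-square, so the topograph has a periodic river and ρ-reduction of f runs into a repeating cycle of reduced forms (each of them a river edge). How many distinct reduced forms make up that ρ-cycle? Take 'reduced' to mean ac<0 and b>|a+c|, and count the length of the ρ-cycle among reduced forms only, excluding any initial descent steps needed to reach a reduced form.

D = 8, ⌊√D⌋ = 2
descent: ρ → (-1,2,1)  [lands on river]
river: ρ → (1,2,-1)
ρ-cycle length = 2 (tail of 1 descent step not counted)

2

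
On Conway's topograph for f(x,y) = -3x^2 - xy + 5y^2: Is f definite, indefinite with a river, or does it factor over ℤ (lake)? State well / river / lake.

D = b²−4ac = (-1)² − 4·(-3)·5 = 61
D > 0 non-square ⇒ indefinite ⇒ periodic river

river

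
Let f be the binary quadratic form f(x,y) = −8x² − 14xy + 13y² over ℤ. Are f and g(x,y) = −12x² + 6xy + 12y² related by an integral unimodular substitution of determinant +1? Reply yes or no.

D₁ = 612, D₂ = 612
river cycle of f (length 8): (13, 14, -8), (-8, 18, 9), (9, 18, -8), (-8, 14, 13), (13, 12, -9), (-9, 24, 1), (1, 24, -9), (-9, 12, 13)
river cycle of g (length 6): (12, 18, -6), (-6, 18, 12), (12, 6, -12), (-12, 18, 6), (6, 18, -12), (-12, 6, 12)
cycles differ ⇒ inequivalent

no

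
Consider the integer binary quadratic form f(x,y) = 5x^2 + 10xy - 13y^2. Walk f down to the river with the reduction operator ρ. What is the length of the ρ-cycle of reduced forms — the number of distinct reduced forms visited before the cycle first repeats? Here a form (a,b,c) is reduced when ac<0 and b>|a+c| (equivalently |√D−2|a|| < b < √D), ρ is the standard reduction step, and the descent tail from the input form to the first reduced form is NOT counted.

D = 360, ⌊√D⌋ = 18
river: ρ → (-13,16,2)
river: ρ → (2,16,-13)
river: ρ → (-13,10,5)
river: ρ → (5,10,-13)
ρ-cycle length = 4 (tail of 0 descent steps not counted)

4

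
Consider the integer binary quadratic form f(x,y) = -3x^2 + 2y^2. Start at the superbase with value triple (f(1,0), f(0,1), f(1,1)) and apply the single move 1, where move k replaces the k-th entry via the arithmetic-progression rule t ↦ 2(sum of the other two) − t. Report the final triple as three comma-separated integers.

start (-3,2,-1) = (f(1,0),f(0,1),f(1,1))
replace slot 1: 2·(2+(-1)) − (-3) = 5 → (5,2,-1)

5,2,-1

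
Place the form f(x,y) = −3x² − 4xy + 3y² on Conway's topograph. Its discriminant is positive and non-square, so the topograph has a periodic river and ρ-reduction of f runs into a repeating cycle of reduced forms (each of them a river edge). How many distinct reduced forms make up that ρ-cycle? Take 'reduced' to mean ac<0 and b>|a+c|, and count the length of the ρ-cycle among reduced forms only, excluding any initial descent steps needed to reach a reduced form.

D = 52, ⌊√D⌋ = 7
descent: ρ → (3,4,-3)  [lands on river]
river: ρ → (-3,2,4)
river: ρ → (4,6,-1)
river: ρ → (-1,6,4)
river: ρ → (4,2,-3)
river: ρ → (-3,4,3)
river: ρ → (3,2,-4)
river: ρ → (-4,6,1)
river: ρ → (1,6,-4)
river: ρ → (-4,2,3)
ρ-cycle length = 10 (tail of 1 descent step not counted)

10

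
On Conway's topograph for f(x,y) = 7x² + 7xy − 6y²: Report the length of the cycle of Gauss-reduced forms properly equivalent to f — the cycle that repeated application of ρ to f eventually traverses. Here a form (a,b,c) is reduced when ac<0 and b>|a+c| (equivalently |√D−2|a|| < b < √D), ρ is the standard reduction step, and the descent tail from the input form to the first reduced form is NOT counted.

D = 217, ⌊√D⌋ = 14
river: ρ → (-6,5,8)
river: ρ → (8,11,-3)
river: ρ → (-3,13,4)
river: ρ → (4,11,-6)
river: ρ → (-6,13,2)
river: ρ → (2,11,-12)
river: ρ → (-12,13,1)
river: ρ → (1,13,-12)
river: ρ → (-12,11,2)
river: ρ → (2,13,-6)
river: ρ → (-6,11,4)
river: ρ → (4,13,-3)
river: ρ → (-3,11,8)
river: ρ → (8,5,-6)
river: ρ → (-6,7,7)
river: ρ → (7,7,-6)
ρ-cycle length = 16 (tail of 0 descent steps not counted)

16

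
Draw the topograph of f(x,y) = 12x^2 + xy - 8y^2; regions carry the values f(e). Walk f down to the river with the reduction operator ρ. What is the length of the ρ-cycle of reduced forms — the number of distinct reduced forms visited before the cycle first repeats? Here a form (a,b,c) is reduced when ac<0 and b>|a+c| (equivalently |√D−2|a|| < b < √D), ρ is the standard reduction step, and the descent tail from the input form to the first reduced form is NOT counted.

D = 385, ⌊√D⌋ = 19
descent: ρ → (-8,15,5)  [lands on river]
river: ρ → (5,15,-8)
river: ρ → (-8,17,3)
river: ρ → (3,19,-2)
river: ρ → (-2,17,12)
river: ρ → (12,7,-7)
river: ρ → (-7,7,12)
river: ρ → (12,17,-2)
river: ρ → (-2,19,3)
river: ρ → (3,17,-8)
ρ-cycle length = 10 (tail of 1 descent step not counted)

10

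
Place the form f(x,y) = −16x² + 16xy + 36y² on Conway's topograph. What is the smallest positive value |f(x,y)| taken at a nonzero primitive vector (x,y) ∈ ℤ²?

descent: ρ → (36,-16,-16)
descent: ρ → (-16,48,4)  [lands on river]
river: ρ → (4,48,-16)
closes: descent 2, river 2
min |a| on river = 4

4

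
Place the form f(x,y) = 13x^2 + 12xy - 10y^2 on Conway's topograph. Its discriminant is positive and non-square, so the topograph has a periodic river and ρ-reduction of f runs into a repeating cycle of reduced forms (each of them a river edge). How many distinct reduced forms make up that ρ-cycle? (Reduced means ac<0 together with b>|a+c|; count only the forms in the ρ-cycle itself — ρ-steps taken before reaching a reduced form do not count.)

D = 664, ⌊√D⌋ = 25
river: ρ → (-10,8,15)
river: ρ → (15,22,-3)
river: ρ → (-3,20,22)
river: ρ → (22,24,-1)
river: ρ → (-1,24,22)
river: ρ → (22,20,-3)
river: ρ → (-3,22,15)
river: ρ → (15,8,-10)
river: ρ → (-10,12,13)
river: ρ → (13,14,-9)
river: ρ → (-9,22,5)
river: ρ → (5,18,-17)
river: ρ → (-17,16,6)
river: ρ → (6,20,-11)
river: ρ → (-11,24,2)
river: ρ → (2,24,-11)
river: ρ → (-11,20,6)
river: ρ → (6,16,-17)
river: ρ → (-17,18,5)
river: ρ → (5,22,-9)
river: ρ → (-9,14,13)
river: ρ → (13,12,-10)
ρ-cycle length = 22 (tail of 0 descent steps not counted)

22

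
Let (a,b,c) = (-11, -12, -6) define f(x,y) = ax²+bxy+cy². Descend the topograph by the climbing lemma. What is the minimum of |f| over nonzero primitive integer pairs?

translate: b→-10 (≡12 mod 22), so (11,12,6)→(11,-10,5)
flip: (11,-10,5)→(5,10,11)
translate: b→0 (≡10 mod 10), so (5,10,11)→(5,0,6)
reduced (well bottom): (5,0,6) with a≤c, −a<b≤a
well minimum |f| = |-5| = 5 (negative-definite)

5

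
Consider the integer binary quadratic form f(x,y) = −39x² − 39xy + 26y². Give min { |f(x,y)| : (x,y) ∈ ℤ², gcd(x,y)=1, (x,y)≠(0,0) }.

descent: ρ → (26,39,-39)  [lands on river]
river: ρ → (-39,39,26)
river: ρ → (26,65,-13)
river: ρ → (-13,65,26)
closes: descent 1, river 4
min |a| on river = 13

13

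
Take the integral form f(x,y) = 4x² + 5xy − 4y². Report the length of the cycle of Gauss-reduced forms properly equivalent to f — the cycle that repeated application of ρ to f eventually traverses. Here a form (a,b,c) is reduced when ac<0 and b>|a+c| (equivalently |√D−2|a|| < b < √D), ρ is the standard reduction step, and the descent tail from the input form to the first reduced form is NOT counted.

D = 89, ⌊√D⌋ = 9
river: ρ → (-4,3,5)
river: ρ → (5,7,-2)
river: ρ → (-2,9,1)
river: ρ → (1,9,-2)
river: ρ → (-2,7,5)
river: ρ → (5,3,-4)
river: ρ → (-4,5,4)
river: ρ → (4,3,-5)
river: ρ → (-5,7,2)
river: ρ → (2,9,-1)
river: ρ → (-1,9,2)
river: ρ → (2,7,-5)
river: ρ → (-5,3,4)
river: ρ → (4,5,-4)
ρ-cycle length = 14 (tail of 0 descent steps not counted)

14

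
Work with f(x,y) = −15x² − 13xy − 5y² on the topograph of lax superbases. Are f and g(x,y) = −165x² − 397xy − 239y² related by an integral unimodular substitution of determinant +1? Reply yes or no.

D₁ = -131, D₂ = -131
f is negative-definite; reduce −f:
−f: flip: (15,13,5)→(5,-13,15)
−f: translate: b→-3 (≡-13 mod 10), so (5,-13,15)→(5,-3,7)
−f: reduced (well bottom): (5,-3,7) with a≤c, −a<b≤a
flip sign back: reduced form of f is (-5,3,-7)
g is negative-definite; reduce −g:
−g: translate: b→67 (≡397 mod 330), so (165,397,239)→(165,67,7)
−g: flip: (165,67,7)→(7,-67,165)
−g: translate: b→3 (≡-67 mod 14), so (7,-67,165)→(7,3,5)
−g: flip: (7,3,5)→(5,-3,7)
−g: reduced (well bottom): (5,-3,7) with a≤c, −a<b≤a
flip sign back: reduced form of g is (-5,3,-7)
reduced forms (-5, 3, -7) vs (-5, 3, -7) ⇒ equivalent

yes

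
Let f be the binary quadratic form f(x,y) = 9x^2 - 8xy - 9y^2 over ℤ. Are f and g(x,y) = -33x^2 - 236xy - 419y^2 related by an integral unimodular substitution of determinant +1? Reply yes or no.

D₁ = 388, D₂ = 388
river cycle of f (length 22): (-9, 8, 9), (9, 10, -8), (-8, 6, 11), (11, 16, -3), (-3, 14, 16), (16, 18, -1), (-1, 18, 16), (16, 14, -3), (-3, 16, 11), (11, 6, -8), … (12 more)
river cycle of g (length 22): (-3, 14, 16), (16, 18, -1), (-1, 18, 16), (16, 14, -3), (-3, 16, 11), (11, 6, -8), (-8, 10, 9), (9, 8, -9), (-9, 10, 8), (8, 6, -11), … (12 more)
cycles coincide ⇒ equivalent

yes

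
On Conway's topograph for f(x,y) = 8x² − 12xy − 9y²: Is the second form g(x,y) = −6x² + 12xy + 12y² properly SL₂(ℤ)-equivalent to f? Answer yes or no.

D₁ = 432, D₂ = 432
river cycle of f (length 8): (-9, 12, 8), (8, 20, -1), (-1, 20, 8), (8, 12, -9), (-9, 6, 11), (11, 16, -4), (-4, 16, 11), (11, 6, -9)
river cycle of g (length 2): (12, 12, -6), (-6, 12, 12)
cycles differ ⇒ inequivalent

no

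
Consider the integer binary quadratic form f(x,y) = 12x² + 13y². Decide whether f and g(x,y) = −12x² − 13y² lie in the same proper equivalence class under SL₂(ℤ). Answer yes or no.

D₁ = -624, D₂ = -624
f: reduced (well bottom): (12,0,13) with a≤c, −a<b≤a
g is negative-definite; reduce −g:
−g: reduced (well bottom): (12,0,13) with a≤c, −a<b≤a
flip sign back: reduced form of g is (-12,0,-13)
reduced forms (12, 0, 13) vs (-12, 0, -13) ⇒ inequivalent

no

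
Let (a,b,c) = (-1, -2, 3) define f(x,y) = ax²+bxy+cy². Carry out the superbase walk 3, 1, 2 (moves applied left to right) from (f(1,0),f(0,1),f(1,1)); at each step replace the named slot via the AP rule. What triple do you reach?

start (-1,3,0) = (f(1,0),f(0,1),f(1,1))
replace slot 3: 2·((-1)+3) − 0 = 4 → (-1,3,4)
replace slot 1: 2·(3+4) − (-1) = 15 → (15,3,4)
replace slot 2: 2·(15+4) − 3 = 35 → (15,35,4)

15,35,4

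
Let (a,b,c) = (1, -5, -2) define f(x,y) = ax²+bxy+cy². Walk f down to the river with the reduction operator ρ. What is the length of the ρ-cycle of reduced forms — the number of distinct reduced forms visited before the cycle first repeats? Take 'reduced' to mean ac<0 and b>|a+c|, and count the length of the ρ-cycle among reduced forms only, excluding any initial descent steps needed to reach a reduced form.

D = 33, ⌊√D⌋ = 5
descent: ρ → (-2,5,1)  [lands on river]
river: ρ → (1,5,-2)
river: ρ → (-2,3,3)
river: ρ → (3,3,-2)
ρ-cycle length = 4 (tail of 1 descent step not counted)

4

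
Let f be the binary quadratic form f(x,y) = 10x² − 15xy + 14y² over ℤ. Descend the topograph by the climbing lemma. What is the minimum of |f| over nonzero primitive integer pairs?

translate: b→5 (≡-15 mod 20), so (10,-15,14)→(10,5,9)
flip: (10,5,9)→(9,-5,10)
reduced (well bottom): (9,-5,10) with a≤c, −a<b≤a
well minimum = a = 9

9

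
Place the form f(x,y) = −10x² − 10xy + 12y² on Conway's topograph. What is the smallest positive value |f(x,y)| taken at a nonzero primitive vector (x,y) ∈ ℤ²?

descent: ρ → (12,10,-10)  [lands on river]
river: ρ → (-10,10,12)
river: ρ → (12,14,-8)
river: ρ → (-8,18,8)
river: ρ → (8,14,-12)
river: ρ → (-12,10,10)
river: ρ → (10,10,-12)
river: ρ → (-12,14,8)
river: ρ → (8,18,-8)
river: ρ → (-8,14,12)
closes: descent 1, river 10
min |a| on river = 8

8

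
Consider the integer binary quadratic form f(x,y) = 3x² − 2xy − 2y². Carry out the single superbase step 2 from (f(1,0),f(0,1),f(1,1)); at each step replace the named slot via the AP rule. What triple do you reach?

start (3,-2,-1) = (f(1,0),f(0,1),f(1,1))
replace slot 2: 2·(3+(-1)) − (-2) = 6 → (3,6,-1)

3,6,-1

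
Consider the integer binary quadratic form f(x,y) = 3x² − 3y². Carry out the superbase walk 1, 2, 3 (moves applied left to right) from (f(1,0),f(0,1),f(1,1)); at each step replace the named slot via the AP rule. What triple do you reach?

start (3,-3,0) = (f(1,0),f(0,1),f(1,1))
replace slot 1: 2·((-3)+0) − 3 = -9 → (-9,-3,0)
replace slot 2: 2·((-9)+0) − (-3) = -15 → (-9,-15,0)
replace slot 3: 2·((-9)+(-15)) − 0 = -48 → (-9,-15,-48)

-9,-15,-48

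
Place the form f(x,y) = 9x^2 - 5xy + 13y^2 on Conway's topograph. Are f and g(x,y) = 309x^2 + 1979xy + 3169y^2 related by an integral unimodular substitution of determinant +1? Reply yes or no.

D₁ = -443, D₂ = -443
f: reduced (well bottom): (9,-5,13) with a≤c, −a<b≤a
g: translate: b→125 (≡1979 mod 618), so (309,1979,3169)→(309,125,13)
g: flip: (309,125,13)→(13,-125,309)
g: translate: b→5 (≡-125 mod 26), so (13,-125,309)→(13,5,9)
g: flip: (13,5,9)→(9,-5,13)
g: reduced (well bottom): (9,-5,13) with a≤c, −a<b≤a
reduced forms (9, -5, 13) vs (9, -5, 13) ⇒ equivalent

yes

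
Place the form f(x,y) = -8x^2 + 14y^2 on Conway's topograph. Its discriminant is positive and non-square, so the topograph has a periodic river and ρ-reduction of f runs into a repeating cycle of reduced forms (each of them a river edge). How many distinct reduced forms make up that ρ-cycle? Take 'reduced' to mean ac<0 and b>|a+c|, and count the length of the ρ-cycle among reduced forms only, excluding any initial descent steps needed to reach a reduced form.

D = 448, ⌊√D⌋ = 21
descent: ρ → (14,0,-8)
descent: ρ → (-8,16,6)  [lands on river]
river: ρ → (6,20,-2)
river: ρ → (-2,20,6)
river: ρ → (6,16,-8)
ρ-cycle length = 4 (tail of 2 descent steps not counted)

4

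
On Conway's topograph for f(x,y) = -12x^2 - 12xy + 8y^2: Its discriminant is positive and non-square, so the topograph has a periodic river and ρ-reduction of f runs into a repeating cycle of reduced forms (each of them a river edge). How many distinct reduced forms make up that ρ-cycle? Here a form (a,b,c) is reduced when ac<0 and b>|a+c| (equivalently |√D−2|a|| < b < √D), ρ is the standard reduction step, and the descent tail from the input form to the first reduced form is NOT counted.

D = 528, ⌊√D⌋ = 22
descent: ρ → (8,12,-12)  [lands on river]
river: ρ → (-12,12,8)
river: ρ → (8,20,-4)
river: ρ → (-4,20,8)
ρ-cycle length = 4 (tail of 1 descent step not counted)

4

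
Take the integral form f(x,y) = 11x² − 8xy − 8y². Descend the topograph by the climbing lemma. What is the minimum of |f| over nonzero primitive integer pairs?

descent: ρ → (-8,8,11)  [lands on river]
river: ρ → (11,14,-5)
river: ρ → (-5,16,8)
river: ρ → (8,16,-5)
river: ρ → (-5,14,11)
river: ρ → (11,8,-8)
closes: descent 1, river 6
min |a| on river = 5

5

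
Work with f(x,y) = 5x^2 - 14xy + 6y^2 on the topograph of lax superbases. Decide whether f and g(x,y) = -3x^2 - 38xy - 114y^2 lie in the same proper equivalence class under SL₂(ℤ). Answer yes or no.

D₁ = 76, D₂ = 76
river cycle of f (length 6): (-3, 4, 5), (5, 6, -2), (-2, 6, 5), (5, 4, -3), (-3, 8, 1), (1, 8, -3)
river cycle of g (length 6): (-3, 4, 5), (5, 6, -2), (-2, 6, 5), (5, 4, -3), (-3, 8, 1), (1, 8, -3)
cycles coincide ⇒ equivalent

yes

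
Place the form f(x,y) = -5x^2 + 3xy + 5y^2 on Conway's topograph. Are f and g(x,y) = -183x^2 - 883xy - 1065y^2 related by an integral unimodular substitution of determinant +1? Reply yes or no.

D₁ = 109, D₂ = 109
river cycle of f (length 14): (5, 7, -3), (-3, 5, 7), (7, 9, -1), (-1, 9, 7), (7, 5, -3), (-3, 7, 5), (5, 3, -5), (-5, 7, 3), (3, 5, -7), (-7, 9, 1), … (4 more)
river cycle of g (length 14): (-5, 3, 5), (5, 7, -3), (-3, 5, 7), (7, 9, -1), (-1, 9, 7), (7, 5, -3), (-3, 7, 5), (5, 3, -5), (-5, 7, 3), (3, 5, -7), … (4 more)
cycles coincide ⇒ equivalent

yes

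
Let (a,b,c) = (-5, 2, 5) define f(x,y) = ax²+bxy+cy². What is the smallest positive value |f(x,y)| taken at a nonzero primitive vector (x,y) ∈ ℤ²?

river: ρ → (5,8,-2)
river: ρ → (-2,8,5)
river: ρ → (5,2,-5)
river: ρ → (-5,8,2)
river: ρ → (2,8,-5)
river: ρ → (-5,2,5)
closes: descent 0, river 6
min |a| on river = 2

2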